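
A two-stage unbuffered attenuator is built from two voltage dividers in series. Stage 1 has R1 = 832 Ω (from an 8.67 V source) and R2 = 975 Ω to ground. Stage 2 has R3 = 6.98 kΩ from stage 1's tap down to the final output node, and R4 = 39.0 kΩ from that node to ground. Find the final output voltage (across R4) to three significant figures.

V_out ≈ 3.93 V

Stage 2 presents R3+R4 = 45980 Ω as a load on stage 1's tap.
Stage 1's lower leg becomes R2‖(R3+R4) = 954.8 Ω, so V_mid = 8.67 × 954.8/1787 = 4.633 V.
Stage 2 is itself unloaded: V_out = V_mid × R4/(R3+R4) = 4.633 × 39000/45980 = 3.93 V.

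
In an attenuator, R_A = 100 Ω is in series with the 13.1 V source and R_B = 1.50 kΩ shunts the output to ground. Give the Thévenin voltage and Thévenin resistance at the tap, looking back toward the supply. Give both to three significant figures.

V_th is the open-circuit tap voltage: 13.1 × 1500/(100 + 1500) = 12.3 V.
With the supply zeroed, R_A and R_B appear in parallel from the tap: R_th = R_A‖R_B = (100 × 1500)/1600 = 93.8 Ω.

V_th = 12.3 V, R_th = 93.8 Ω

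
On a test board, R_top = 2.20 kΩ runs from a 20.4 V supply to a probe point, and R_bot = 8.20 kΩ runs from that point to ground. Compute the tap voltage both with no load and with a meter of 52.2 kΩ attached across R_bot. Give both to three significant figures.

Open-circuit: V = 20.4 × 8.20/(2.20 + 8.20) = 16.1 V.
With the load, R_bot becomes R_bot‖R_L = 7.087 kΩ, so V = 20.4 × 7.087/9.287 = 15.6 V.

Unloaded: 16.1 V; loaded: 15.6 V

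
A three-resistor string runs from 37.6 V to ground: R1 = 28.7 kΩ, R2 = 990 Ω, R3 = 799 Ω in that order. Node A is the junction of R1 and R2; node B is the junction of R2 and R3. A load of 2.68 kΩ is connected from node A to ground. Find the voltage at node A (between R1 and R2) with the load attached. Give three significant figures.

Below node A the series string R2+R3 = 1789 Ω sits in parallel with the 2680 Ω load: 1073 Ω.
V_A = 37.6 × 1073/(28700 + 1073) = 1.35 V.

V ≈ 1.35 V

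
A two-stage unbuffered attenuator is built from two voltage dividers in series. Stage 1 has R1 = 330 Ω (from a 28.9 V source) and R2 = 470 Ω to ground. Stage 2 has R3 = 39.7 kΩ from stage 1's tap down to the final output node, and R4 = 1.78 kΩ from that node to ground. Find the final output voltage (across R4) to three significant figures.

Stage 2 presents R3+R4 = 41480 Ω as a load on stage 1's tap.
Stage 1's lower leg becomes R2‖(R3+R4) = 464.7 Ω, so V_mid = 28.9 × 464.7/794.7 = 16.90 V.
Stage 2 is itself unloaded: V_out = V_mid × R4/(R3+R4) = 16.90 × 1780/41480 = 0.725 V.

V_out ≈ 0.725 V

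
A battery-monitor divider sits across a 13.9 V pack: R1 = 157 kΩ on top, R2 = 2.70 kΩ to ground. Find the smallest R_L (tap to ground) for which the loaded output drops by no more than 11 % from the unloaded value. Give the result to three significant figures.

Output resistance R_th = R1‖R2 = (157 × 2.70)/159.7 = 2.654 kΩ.
The fractional drop is R_th/(R_th + R_L); requiring this ≤ 0.110 gives R_L ≥ R_th(1/0.110 − 1) = 2.654 × 8.091 = 21.5 kΩ.

R_L(min) ≈ 21.5 kΩ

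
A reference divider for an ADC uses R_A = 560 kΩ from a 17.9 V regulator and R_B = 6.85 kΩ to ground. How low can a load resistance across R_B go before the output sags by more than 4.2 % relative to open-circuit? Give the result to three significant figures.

R_L(min) ≈ 154 kΩ

Output resistance R_th = R_A‖R_B = (560 × 6.85)/566.9 = 6.767 kΩ.
The fractional drop is R_th/(R_th + R_L); requiring this ≤ 0.0420 gives R_L ≥ R_th(1/0.0420 − 1) = 6.767 × 22.81 = 154 kΩ.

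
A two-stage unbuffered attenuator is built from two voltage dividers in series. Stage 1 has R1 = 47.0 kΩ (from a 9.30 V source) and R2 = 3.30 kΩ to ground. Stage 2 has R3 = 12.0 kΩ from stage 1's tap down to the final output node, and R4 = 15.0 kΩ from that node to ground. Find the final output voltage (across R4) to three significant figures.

Stage 2 presents R3+R4 = 27.00 kΩ as a load on stage 1's tap.
Stage 1's lower leg becomes R2‖(R3+R4) = 2.941 kΩ, so V_mid = 9.30 × 2.941/49.94 = 0.5476 V.
Stage 2 is itself unloaded: V_out = V_mid × R4/(R3+R4) = 0.5476 × 15.0/27.00 = 0.304 V.

V_out ≈ 0.304 V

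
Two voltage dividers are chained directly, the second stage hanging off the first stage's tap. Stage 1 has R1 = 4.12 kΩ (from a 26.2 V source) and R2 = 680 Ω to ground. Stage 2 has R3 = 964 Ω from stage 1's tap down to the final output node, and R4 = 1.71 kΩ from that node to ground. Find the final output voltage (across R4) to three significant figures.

V_out ≈ 1.95 V

Stage 2 presents R3+R4 = 2674 Ω as a load on stage 1's tap.
Stage 1's lower leg becomes R2‖(R3+R4) = 542.1 Ω, so V_mid = 26.2 × 542.1/4662 = 3.047 V.
Stage 2 is itself unloaded: V_out = V_mid × R4/(R3+R4) = 3.047 × 1710/2674 = 1.95 V.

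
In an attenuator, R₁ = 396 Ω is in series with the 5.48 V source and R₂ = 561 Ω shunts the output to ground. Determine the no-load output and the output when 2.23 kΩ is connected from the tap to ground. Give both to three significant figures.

Open-circuit: V = 5.48 × 561/(396 + 561) = 3.21 V.
With the load, R₂ becomes R₂‖R_L = 448.2 Ω, so V = 5.48 × 448.2/844.2 = 2.91 V.

Unloaded: 3.21 V; loaded: 2.91 V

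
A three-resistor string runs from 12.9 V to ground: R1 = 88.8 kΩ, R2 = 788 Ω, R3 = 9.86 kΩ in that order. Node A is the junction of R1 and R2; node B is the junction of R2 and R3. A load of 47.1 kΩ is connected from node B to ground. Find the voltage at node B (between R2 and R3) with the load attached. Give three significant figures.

V ≈ 1.08 V

At node B, R3 is in parallel with the load: R3‖R_L = 8153 Ω.
Below node A the resistance is R2 + (R3‖R_L) = 8941 Ω, so V_A = 12.9 × 8941/97740 = 1.180 V.
Then V_B = V_A × (R3‖R_L)/(R2 + R3‖R_L) = 1.180 × 8153/8941 = 1.08 V.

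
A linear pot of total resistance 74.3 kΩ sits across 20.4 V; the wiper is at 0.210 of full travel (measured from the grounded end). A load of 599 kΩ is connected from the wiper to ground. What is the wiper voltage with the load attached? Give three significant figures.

The wiper splits the pot into (1−α)R = 58.70 kΩ above and αR = 15.60 kΩ below.
Lower section ‖ load = 15.21 kΩ.
V_wiper = 20.4 × 15.21/(58.70 + 15.21) = 4.20 V.

V ≈ 4.20 V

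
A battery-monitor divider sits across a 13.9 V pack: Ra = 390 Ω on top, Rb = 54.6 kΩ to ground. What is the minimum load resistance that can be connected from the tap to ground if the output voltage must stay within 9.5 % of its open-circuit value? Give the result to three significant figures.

R_L(min) ≈ 3.69 kΩ

Output resistance R_th = Ra‖Rb = (390 × 54600)/54990 = 387.2 Ω.
The fractional drop is R_th/(R_th + R_L); requiring this ≤ 0.0950 gives R_L ≥ R_th(1/0.0950 − 1) = 387.2 × 9.526 = 3.69 kΩ.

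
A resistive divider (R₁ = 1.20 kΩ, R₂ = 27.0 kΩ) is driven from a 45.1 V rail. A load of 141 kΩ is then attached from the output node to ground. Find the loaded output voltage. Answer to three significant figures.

V_out ≈ 42.8 V

The load sits in parallel with R₂: R₂‖R_L = (27.0 × 141) / (27.0 + 141) = 22.66 kΩ.
V_out = 45.1 × 22.66 / (1.20 + 22.66) = 45.1 × 22.66/23.86 = 42.8 V.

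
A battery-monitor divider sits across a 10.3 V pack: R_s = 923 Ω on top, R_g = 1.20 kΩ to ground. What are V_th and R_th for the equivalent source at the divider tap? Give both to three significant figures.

V_th is the open-circuit tap voltage: 10.3 × 1200/(923 + 1200) = 5.82 V.
With the supply zeroed, R_s and R_g appear in parallel from the tap: R_th = R_s‖R_g = (923 × 1200)/2123 = 522 Ω.

V_th = 5.82 V, R_th = 522 Ω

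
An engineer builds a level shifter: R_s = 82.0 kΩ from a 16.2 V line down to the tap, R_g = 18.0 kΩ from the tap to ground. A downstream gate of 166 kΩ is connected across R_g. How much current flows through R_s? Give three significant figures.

I ≈ 0.165 mA

R_g‖R_L = 16.24 kΩ, so the source sees R_s + R_g‖R_L = 98.24 kΩ.
I = 16.2 V / 98.24 kΩ = 0.165 mA.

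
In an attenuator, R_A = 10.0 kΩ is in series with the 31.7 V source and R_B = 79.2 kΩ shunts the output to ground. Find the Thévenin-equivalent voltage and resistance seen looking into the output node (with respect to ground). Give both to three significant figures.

V_th = 28.1 V, R_th = 8.88 kΩ

V_th is the open-circuit tap voltage: 31.7 × 79.2/(10.0 + 79.2) = 28.1 V.
With the supply zeroed, R_A and R_B appear in parallel from the tap: R_th = R_A‖R_B = (10.0 × 79.2)/89.20 = 8.88 kΩ.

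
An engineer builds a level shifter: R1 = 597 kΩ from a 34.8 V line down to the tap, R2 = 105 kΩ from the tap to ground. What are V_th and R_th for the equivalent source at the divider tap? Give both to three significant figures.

V_th is the open-circuit tap voltage: 34.8 × 105/(597 + 105) = 5.21 V.
With the supply zeroed, R1 and R2 appear in parallel from the tap: R_th = R1‖R2 = (597 × 105)/702.0 = 89.3 kΩ.

V_th = 5.21 V, R_th = 89.3 kΩ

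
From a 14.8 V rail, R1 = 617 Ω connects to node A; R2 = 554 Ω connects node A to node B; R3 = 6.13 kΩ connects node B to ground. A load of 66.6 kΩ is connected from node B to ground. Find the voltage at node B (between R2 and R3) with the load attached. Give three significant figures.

At node B, R3 is in parallel with the load: R3‖R_L = 5613 Ω.
Below node A the resistance is R2 + (R3‖R_L) = 6167 Ω, so V_A = 14.8 × 6167/6784 = 13.45 V.
Then V_B = V_A × (R3‖R_L)/(R2 + R3‖R_L) = 13.45 × 5613/6167 = 12.2 V.

V ≈ 12.2 V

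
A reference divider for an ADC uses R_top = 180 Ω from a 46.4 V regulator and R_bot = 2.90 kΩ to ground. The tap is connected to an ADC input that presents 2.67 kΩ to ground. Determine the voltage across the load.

V_out ≈ 41.1 V

The load sits in parallel with R_bot: R_bot‖R_L = (2900 × 2670) / (2900 + 2670) = 1390 Ω.
V_out = 46.4 × 1390 / (180 + 1390) = 46.4 × 1390/1570 = 41.1 V.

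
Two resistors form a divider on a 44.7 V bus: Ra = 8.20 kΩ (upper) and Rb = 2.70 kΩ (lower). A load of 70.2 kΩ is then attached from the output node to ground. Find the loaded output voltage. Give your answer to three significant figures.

The load sits in parallel with Rb: Rb‖R_L = (2.70 × 70.2) / (2.70 + 70.2) = 2.600 kΩ.
V_out = 44.7 × 2.600 / (8.20 + 2.600) = 44.7 × 2.600/10.80 = 10.8 V.

V_out ≈ 10.8 V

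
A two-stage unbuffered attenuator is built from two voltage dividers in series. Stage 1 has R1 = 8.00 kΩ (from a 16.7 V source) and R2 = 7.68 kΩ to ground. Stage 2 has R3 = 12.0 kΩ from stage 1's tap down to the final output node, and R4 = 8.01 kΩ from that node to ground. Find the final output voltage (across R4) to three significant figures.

Stage 2 presents R3+R4 = 20.01 kΩ as a load on stage 1's tap.
Stage 1's lower leg becomes R2‖(R3+R4) = 5.550 kΩ, so V_mid = 16.7 × 5.550/13.55 = 6.840 V.
Stage 2 is itself unloaded: V_out = V_mid × R4/(R3+R4) = 6.840 × 8.01/20.01 = 2.74 V.

V_out ≈ 2.74 V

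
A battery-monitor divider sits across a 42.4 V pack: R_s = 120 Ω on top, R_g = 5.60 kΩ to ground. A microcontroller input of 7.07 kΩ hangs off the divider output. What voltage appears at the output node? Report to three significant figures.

V_out ≈ 40.8 V

The load sits in parallel with R_g: R_g‖R_L = (5600 × 7070) / (5600 + 7070) = 3125 Ω.
V_out = 42.4 × 3125 / (120 + 3125) = 42.4 × 3125/3245 = 40.8 V.
(Unloaded it would have been 41.5 V.)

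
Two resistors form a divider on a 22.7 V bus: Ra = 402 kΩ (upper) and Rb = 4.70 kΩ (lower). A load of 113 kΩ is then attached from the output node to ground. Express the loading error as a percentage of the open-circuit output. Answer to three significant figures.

The divider's output (Thévenin) resistance is Ra‖Rb = 4.646 kΩ.
Fractional drop under load = R_th/(R_th + R_L) = 4.646 / (4.646 + 113) = 0.03949.
So the output falls by 3.95 %.

3.95 %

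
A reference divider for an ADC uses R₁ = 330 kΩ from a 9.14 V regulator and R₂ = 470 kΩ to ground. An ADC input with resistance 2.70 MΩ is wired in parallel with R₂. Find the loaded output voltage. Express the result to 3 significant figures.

The load sits in parallel with R₂: R₂‖R_L = (470 × 2700) / (470 + 2700) = 400.3 kΩ.
V_out = 9.14 × 400.3 / (330 + 400.3) = 9.14 × 400.3/730.3 = 5.01 V.
(Unloaded it would have been 5.37 V.)

V_out ≈ 5.01 V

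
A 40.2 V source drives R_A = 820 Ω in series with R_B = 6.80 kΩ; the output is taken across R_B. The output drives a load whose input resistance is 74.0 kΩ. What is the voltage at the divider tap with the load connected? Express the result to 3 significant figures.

V_out ≈ 35.5 V

The load sits in parallel with R_B: R_B‖R_L = (6800 × 74000) / (6800 + 74000) = 6228 Ω.
V_out = 40.2 × 6228 / (820 + 6228) = 40.2 × 6228/7048 = 35.5 V.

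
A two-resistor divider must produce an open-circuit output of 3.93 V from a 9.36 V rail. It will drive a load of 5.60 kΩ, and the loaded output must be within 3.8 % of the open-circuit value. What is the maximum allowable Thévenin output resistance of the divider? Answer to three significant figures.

R_th ≤ 221 Ω

Loading drop = R_th/(R_th + R_L) ≤ 0.0380, so R_th ≤ R_L · ε/(1−ε) = 5.60 kΩ × 0.0380/0.9620 = 221 Ω.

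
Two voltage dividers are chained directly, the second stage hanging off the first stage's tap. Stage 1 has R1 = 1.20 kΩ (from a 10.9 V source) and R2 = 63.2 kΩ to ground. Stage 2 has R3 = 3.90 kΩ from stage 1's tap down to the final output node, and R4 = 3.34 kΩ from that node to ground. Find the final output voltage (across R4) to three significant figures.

V_out ≈ 4.24 V

Stage 2 presents R3+R4 = 7.240 kΩ as a load on stage 1's tap.
Stage 1's lower leg becomes R2‖(R3+R4) = 6.496 kΩ, so V_mid = 10.9 × 6.496/7.696 = 9.200 V.
Stage 2 is itself unloaded: V_out = V_mid × R4/(R3+R4) = 9.200 × 3.34/7.240 = 4.24 V.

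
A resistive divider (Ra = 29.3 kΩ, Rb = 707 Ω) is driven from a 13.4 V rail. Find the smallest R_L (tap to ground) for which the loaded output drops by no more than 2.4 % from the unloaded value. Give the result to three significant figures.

R_L(min) ≈ 28.1 kΩ

Output resistance R_th = Ra‖Rb = (29300 × 707)/30010 = 690.3 Ω.
The fractional drop is R_th/(R_th + R_L); requiring this ≤ 0.0240 gives R_L ≥ R_th(1/0.0240 − 1) = 690.3 × 40.67 = 28.1 kΩ.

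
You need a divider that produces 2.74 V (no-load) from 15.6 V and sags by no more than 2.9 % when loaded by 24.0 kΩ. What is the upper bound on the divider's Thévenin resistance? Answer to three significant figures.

R_th ≤ 717 Ω

Loading drop = R_th/(R_th + R_L) ≤ 0.0290, so R_th ≤ R_L · ε/(1−ε) = 24.0 kΩ × 0.0290/0.9710 = 717 Ω.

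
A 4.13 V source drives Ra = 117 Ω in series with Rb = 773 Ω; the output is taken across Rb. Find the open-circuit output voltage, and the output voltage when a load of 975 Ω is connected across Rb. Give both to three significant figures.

Open-circuit: V = 4.13 × 773/(117 + 773) = 3.59 V.
With the load, Rb becomes Rb‖R_L = 431.2 Ω, so V = 4.13 × 431.2/548.2 = 3.25 V.

Unloaded: 3.59 V; loaded: 3.25 V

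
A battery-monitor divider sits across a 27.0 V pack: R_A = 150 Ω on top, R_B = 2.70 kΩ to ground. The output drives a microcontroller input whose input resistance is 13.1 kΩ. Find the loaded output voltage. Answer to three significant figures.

The load sits in parallel with R_B: R_B‖R_L = (2700 × 13100) / (2700 + 13100) = 2239 Ω.
V_out = 27.0 × 2239 / (150 + 2239) = 27.0 × 2239/2389 = 25.3 V.

V_out ≈ 25.3 V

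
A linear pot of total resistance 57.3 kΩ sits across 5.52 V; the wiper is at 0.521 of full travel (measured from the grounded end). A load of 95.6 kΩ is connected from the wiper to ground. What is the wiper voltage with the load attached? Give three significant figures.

V ≈ 2.50 V

The wiper splits the pot into (1−α)R = 27.45 kΩ above and αR = 29.85 kΩ below.
Lower section ‖ load = 22.75 kΩ.
V_wiper = 5.52 × 22.75/(27.45 + 22.75) = 2.50 V.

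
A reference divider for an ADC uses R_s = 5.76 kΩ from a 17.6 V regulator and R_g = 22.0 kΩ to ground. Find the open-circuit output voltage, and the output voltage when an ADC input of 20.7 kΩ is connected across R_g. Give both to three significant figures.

Open-circuit: V = 17.6 × 22.0/(5.76 + 22.0) = 13.9 V.
With the load, R_g becomes R_g‖R_L = 10.67 kΩ, so V = 17.6 × 10.67/16.43 = 11.4 V.

Unloaded: 13.9 V; loaded: 11.4 V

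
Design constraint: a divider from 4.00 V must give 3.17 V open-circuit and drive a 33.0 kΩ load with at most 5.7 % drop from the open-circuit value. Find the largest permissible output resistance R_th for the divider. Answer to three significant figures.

Loading drop = R_th/(R_th + R_L) ≤ 0.0570, so R_th ≤ R_L · ε/(1−ε) = 33.0 kΩ × 0.0570/0.9430 = 1.99 kΩ.

R_th ≤ 1.99 kΩ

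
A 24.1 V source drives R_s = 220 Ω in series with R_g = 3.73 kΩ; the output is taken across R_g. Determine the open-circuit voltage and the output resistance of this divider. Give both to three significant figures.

V_th is the open-circuit tap voltage: 24.1 × 3730/(220 + 3730) = 22.8 V.
With the supply zeroed, R_s and R_g appear in parallel from the tap: R_th = R_s‖R_g = (220 × 3730)/3950 = 208 Ω.

V_th = 22.8 V, R_th = 208 Ω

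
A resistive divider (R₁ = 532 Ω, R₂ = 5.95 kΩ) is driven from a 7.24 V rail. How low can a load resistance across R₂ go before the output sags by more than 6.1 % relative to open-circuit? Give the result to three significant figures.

R_L(min) ≈ 7.52 kΩ

Output resistance R_th = R₁‖R₂ = (532 × 5950)/6482 = 488.3 Ω.
The fractional drop is R_th/(R_th + R_L); requiring this ≤ 0.0610 gives R_L ≥ R_th(1/0.0610 − 1) = 488.3 × 15.39 = 7.52 kΩ.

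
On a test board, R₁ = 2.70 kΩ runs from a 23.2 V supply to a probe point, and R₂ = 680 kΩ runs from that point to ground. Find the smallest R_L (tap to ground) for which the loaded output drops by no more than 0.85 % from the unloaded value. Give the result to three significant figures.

Output resistance R_th = R₁‖R₂ = (2.70 × 680)/682.7 = 2.689 kΩ.
The fractional drop is R_th/(R_th + R_L); requiring this ≤ 0.00850 gives R_L ≥ R_th(1/0.00850 − 1) = 2.689 × 116.6 = 314 kΩ.

R_L(min) ≈ 314 kΩ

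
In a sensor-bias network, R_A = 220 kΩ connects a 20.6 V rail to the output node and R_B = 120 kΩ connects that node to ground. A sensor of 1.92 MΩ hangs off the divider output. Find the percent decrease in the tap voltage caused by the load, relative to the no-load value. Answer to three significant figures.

The divider's output (Thévenin) resistance is R_A‖R_B = 77.65 kΩ.
Fractional drop under load = R_th/(R_th + R_L) = 77.65 / (77.65 + 1920) = 0.03887.
So the output falls by 3.89 %.

3.89 %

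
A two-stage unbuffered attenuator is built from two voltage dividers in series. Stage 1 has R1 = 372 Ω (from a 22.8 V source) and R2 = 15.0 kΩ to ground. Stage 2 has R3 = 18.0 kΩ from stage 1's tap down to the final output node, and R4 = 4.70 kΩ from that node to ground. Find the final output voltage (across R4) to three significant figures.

V_out ≈ 4.53 V

Stage 2 presents R3+R4 = 22700 Ω as a load on stage 1's tap.
Stage 1's lower leg becomes R2‖(R3+R4) = 9032 Ω, so V_mid = 22.8 × 9032/9404 = 21.90 V.
Stage 2 is itself unloaded: V_out = V_mid × R4/(R3+R4) = 21.90 × 4700/22700 = 4.53 V.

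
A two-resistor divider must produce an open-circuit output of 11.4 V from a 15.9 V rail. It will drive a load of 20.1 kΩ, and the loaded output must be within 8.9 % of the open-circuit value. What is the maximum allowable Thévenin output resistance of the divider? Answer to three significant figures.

Loading drop = R_th/(R_th + R_L) ≤ 0.0890, so R_th ≤ R_L · ε/(1−ε) = 20.1 kΩ × 0.0890/0.9110 = 1.96 kΩ.
(Any R1, R2 with R2/(R1+R2) = 0.717 and R1‖R2 ≤ 1.96 kΩ will meet the spec.)

R_th ≤ 1.96 kΩ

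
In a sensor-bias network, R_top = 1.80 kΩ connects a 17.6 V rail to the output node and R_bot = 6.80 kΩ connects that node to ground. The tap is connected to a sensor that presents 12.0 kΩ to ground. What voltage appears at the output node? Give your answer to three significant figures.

The load sits in parallel with R_bot: R_bot‖R_L = (6.80 × 12.0) / (6.80 + 12.0) = 4.340 kΩ.
V_out = 17.6 × 4.340 / (1.80 + 4.340) = 17.6 × 4.340/6.140 = 12.4 V.

V_out ≈ 12.4 V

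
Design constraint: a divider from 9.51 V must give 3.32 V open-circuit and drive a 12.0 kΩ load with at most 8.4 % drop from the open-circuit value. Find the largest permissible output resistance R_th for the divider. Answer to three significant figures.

Loading drop = R_th/(R_th + R_L) ≤ 0.0840, so R_th ≤ R_L · ε/(1−ε) = 12.0 kΩ × 0.0840/0.9160 = 1.10 kΩ.
(Any R1, R2 with R2/(R1+R2) = 0.349 and R1‖R2 ≤ 1.10 kΩ will meet the spec.)

R_th ≤ 1.10 kΩ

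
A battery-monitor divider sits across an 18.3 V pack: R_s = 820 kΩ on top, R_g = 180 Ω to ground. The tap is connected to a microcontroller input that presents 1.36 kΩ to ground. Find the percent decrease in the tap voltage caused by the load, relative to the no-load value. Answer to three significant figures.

Unloaded V = 18.3 × 180/820200 = 0.0040162 V.
Loaded: R_g‖R_L = 159.0 Ω, giving V = 18.3 × 159.0/820200 = 0.0035469 V.
Drop = (0.0040162 − 0.0035469) / 0.0040162 = 11.7 %.

11.7 %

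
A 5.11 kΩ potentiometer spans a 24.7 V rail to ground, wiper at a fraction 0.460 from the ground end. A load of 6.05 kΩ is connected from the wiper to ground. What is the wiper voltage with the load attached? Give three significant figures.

The wiper splits the pot into (1−α)R = 2.759 kΩ above and αR = 2.351 kΩ below.
Lower section ‖ load = 1.693 kΩ.
V_wiper = 24.7 × 1.693/(2.759 + 1.693) = 9.39 V.

V ≈ 9.39 V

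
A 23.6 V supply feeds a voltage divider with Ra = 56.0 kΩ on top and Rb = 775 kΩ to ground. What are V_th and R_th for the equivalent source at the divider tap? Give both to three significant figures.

V_th is the open-circuit tap voltage: 23.6 × 775/(56.0 + 775) = 22.0 V.
With the supply zeroed, Ra and Rb appear in parallel from the tap: R_th = Ra‖Rb = (56.0 × 775)/831.0 = 52.2 kΩ.

V_th = 22.0 V, R_th = 52.2 kΩ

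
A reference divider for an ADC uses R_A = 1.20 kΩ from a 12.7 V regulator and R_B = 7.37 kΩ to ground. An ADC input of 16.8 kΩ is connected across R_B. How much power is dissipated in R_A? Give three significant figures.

P ≈ 4.84 mW

Total resistance from the source is R_A + (R_B‖R_L) = 6.323 kΩ, so I = 12.7/6.323 kΩ = 2.009 mA.
P = I²·R_A = (2.009 mA)² × 1.20 kΩ = 4.84 mW.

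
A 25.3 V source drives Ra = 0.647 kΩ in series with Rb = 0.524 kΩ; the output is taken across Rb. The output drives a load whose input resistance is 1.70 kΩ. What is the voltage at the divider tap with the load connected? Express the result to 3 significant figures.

V_out ≈ 9.67 V

The load sits in parallel with Rb: Rb‖R_L = (524 × 1700) / (524 + 1700) = 400.5 Ω.
V_out = 25.3 × 400.5 / (647 + 400.5) = 25.3 × 400.5/1048 = 9.67 V.
(Unloaded it would have been 11.3 V.)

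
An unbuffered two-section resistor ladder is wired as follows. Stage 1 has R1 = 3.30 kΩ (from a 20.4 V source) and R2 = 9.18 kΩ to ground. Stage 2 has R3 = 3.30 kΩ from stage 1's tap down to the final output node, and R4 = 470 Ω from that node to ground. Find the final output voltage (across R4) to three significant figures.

Stage 2 presents R3+R4 = 3770 Ω as a load on stage 1's tap.
Stage 1's lower leg becomes R2‖(R3+R4) = 2672 Ω, so V_mid = 20.4 × 2672/5972 = 9.128 V.
Stage 2 is itself unloaded: V_out = V_mid × R4/(R3+R4) = 9.128 × 470/3770 = 1.14 V.

V_out ≈ 1.14 V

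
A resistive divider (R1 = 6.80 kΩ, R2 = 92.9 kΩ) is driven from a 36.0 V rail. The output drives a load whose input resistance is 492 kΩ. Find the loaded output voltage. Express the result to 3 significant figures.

V_out ≈ 33.1 V

The load sits in parallel with R2: R2‖R_L = (92.9 × 492) / (92.9 + 492) = 78.14 kΩ.
V_out = 36.0 × 78.14 / (6.80 + 78.14) = 36.0 × 78.14/84.94 = 33.1 V.
(Unloaded it would have been 33.5 V.)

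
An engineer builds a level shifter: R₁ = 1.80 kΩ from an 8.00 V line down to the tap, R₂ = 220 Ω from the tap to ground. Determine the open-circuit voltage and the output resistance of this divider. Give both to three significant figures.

V_th is the open-circuit tap voltage: 8.00 × 220/(1800 + 220) = 0.871 V.
With the supply zeroed, R₁ and R₂ appear in parallel from the tap: R_th = R₁‖R₂ = (1800 × 220)/2020 = 196 Ω.

V_th = 0.871 V, R_th = 196 Ω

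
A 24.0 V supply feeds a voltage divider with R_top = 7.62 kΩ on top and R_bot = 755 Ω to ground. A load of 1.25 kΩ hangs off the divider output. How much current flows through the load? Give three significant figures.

R_bot‖R_L = 470.7 Ω; V_out = 24.0 × 470.7/8091 = 1.396 V.
I_L = V_out / R_L = 1.396 / 1.25 kΩ = 1.12 mA.

I_L ≈ 1.12 mA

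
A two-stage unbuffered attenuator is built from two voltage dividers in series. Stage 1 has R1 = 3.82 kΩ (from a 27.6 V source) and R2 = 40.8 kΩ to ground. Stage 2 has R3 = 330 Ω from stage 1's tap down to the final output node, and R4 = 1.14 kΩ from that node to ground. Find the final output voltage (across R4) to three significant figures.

Stage 2 presents R3+R4 = 1470 Ω as a load on stage 1's tap.
Stage 1's lower leg becomes R2‖(R3+R4) = 1419 Ω, so V_mid = 27.6 × 1419/5239 = 7.475 V.
Stage 2 is itself unloaded: V_out = V_mid × R4/(R3+R4) = 7.475 × 1140/1470 = 5.80 V.

V_out ≈ 5.80 V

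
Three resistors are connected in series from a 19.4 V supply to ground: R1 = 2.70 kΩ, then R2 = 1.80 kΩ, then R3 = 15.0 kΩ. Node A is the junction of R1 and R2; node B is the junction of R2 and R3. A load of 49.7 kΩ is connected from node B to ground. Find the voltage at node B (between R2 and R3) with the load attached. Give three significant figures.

At node B, R3 is in parallel with the load: R3‖R_L = 11.52 kΩ.
Below node A the resistance is R2 + (R3‖R_L) = 13.32 kΩ, so V_A = 19.4 × 13.32/16.02 = 16.13 V.
Then V_B = V_A × (R3‖R_L)/(R2 + R3‖R_L) = 16.13 × 11.52/13.32 = 14.0 V.

V ≈ 14.0 V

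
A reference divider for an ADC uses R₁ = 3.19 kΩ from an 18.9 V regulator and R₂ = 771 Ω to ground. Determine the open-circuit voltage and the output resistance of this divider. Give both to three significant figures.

V_th is the open-circuit tap voltage: 18.9 × 771/(3190 + 771) = 3.68 V.
With the supply zeroed, R₁ and R₂ appear in parallel from the tap: R_th = R₁‖R₂ = (3190 × 771)/3961 = 621 Ω.

V_th = 3.68 V, R_th = 621 Ω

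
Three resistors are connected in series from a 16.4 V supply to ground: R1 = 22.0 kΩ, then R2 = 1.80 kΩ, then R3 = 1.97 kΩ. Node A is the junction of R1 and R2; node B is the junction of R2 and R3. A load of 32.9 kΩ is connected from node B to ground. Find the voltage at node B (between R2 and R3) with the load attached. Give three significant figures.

V ≈ 1.19 V

At node B, R3 is in parallel with the load: R3‖R_L = 1.859 kΩ.
Below node A the resistance is R2 + (R3‖R_L) = 3.659 kΩ, so V_A = 16.4 × 3.659/25.66 = 2.338 V.
Then V_B = V_A × (R3‖R_L)/(R2 + R3‖R_L) = 2.338 × 1.859/3.659 = 1.19 V.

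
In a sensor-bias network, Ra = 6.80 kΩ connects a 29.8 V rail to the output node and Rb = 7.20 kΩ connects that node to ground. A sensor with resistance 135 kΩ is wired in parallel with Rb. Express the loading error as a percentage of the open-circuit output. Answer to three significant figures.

The divider's output (Thévenin) resistance is Ra‖Rb = 3.497 kΩ.
Fractional drop under load = R_th/(R_th + R_L) = 3.497 / (3.497 + 135) = 0.02525.
So the output falls by 2.53 %.

2.53 %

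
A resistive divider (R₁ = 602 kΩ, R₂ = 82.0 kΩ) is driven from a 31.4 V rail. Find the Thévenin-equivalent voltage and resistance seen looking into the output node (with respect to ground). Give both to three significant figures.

V_th = 3.76 V, R_th = 72.2 kΩ

V_th is the open-circuit tap voltage: 31.4 × 82.0/(602 + 82.0) = 3.76 V.
With the supply zeroed, R₁ and R₂ appear in parallel from the tap: R_th = R₁‖R₂ = (602 × 82.0)/684.0 = 72.2 kΩ.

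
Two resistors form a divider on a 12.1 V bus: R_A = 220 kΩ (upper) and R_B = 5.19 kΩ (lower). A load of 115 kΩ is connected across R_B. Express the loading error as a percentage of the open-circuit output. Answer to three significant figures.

The divider's output (Thévenin) resistance is R_A‖R_B = 5.070 kΩ.
Fractional drop under load = R_th/(R_th + R_L) = 5.070 / (5.070 + 115) = 0.04223.
So the output falls by 4.22 %.

4.22 %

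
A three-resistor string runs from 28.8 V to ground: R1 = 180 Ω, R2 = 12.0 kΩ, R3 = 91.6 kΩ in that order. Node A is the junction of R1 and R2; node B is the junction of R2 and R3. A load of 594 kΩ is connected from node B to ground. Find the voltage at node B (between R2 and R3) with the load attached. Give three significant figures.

V ≈ 25.0 V

At node B, R3 is in parallel with the load: R3‖R_L = 79360 Ω.
Below node A the resistance is R2 + (R3‖R_L) = 91360 Ω, so V_A = 28.8 × 91360/91540 = 28.74 V.
Then V_B = V_A × (R3‖R_L)/(R2 + R3‖R_L) = 28.74 × 79360/91360 = 25.0 V.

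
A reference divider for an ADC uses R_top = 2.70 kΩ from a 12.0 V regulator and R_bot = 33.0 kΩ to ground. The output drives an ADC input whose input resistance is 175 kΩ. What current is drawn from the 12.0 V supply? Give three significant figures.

R_bot‖R_L = 27.76 kΩ, so the source sees R_top + R_bot‖R_L = 30.46 kΩ.
I = 12.0 V / 30.46 kΩ = 0.394 mA.

I ≈ 0.394 mA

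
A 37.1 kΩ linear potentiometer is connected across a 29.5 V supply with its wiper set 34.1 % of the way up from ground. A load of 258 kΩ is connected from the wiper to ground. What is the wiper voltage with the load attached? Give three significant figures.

The wiper splits the pot into (1−α)R = 24.45 kΩ above and αR = 12.65 kΩ below.
Lower section ‖ load = 12.06 kΩ.
V_wiper = 29.5 × 12.06/(24.45 + 12.06) = 9.74 V.

V ≈ 9.74 V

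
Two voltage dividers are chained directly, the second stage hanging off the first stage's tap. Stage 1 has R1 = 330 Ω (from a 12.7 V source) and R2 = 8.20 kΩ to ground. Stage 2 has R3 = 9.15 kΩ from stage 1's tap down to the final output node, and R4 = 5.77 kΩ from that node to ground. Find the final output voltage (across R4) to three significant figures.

Stage 2 presents R3+R4 = 14920 Ω as a load on stage 1's tap.
Stage 1's lower leg becomes R2‖(R3+R4) = 5292 Ω, so V_mid = 12.7 × 5292/5622 = 11.95 V.
Stage 2 is itself unloaded: V_out = V_mid × R4/(R3+R4) = 11.95 × 5770/14920 = 4.62 V.

V_out ≈ 4.62 V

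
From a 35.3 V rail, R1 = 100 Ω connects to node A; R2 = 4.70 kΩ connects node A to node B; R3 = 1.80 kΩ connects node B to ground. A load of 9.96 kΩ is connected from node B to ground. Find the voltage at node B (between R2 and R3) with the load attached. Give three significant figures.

At node B, R3 is in parallel with the load: R3‖R_L = 1524 Ω.
Below node A the resistance is R2 + (R3‖R_L) = 6224 Ω, so V_A = 35.3 × 6224/6324 = 34.74 V.
Then V_B = V_A × (R3‖R_L)/(R2 + R3‖R_L) = 34.74 × 1524/6224 = 8.51 V.

V ≈ 8.51 V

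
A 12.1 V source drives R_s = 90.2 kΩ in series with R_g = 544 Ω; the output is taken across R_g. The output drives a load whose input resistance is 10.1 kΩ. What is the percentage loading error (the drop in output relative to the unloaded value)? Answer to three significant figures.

The divider's output (Thévenin) resistance is R_s‖R_g = 540.7 Ω.
Fractional drop under load = R_th/(R_th + R_L) = 540.7 / (540.7 + 10100) = 0.05082.
So the output falls by 5.08 %.

5.08 %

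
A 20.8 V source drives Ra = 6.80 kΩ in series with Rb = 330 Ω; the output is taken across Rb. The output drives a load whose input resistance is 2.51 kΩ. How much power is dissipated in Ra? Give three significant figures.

P ≈ 58.5 mW

Total resistance from the source is Ra + (Rb‖R_L) = 7092 Ω, so I = 20.8/7092 Ω = 2.933 mA.
P = I²·Ra = (2.933 mA)² × 6.80 kΩ = 58.5 mW.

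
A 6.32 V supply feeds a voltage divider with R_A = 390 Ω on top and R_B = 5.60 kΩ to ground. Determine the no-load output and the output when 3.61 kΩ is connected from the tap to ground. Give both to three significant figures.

Open-circuit: V = 6.32 × 5600/(390 + 5600) = 5.91 V.
With the load, R_B becomes R_B‖R_L = 2195 Ω, so V = 6.32 × 2195/2585 = 5.37 V.

Unloaded: 5.91 V; loaded: 5.37 V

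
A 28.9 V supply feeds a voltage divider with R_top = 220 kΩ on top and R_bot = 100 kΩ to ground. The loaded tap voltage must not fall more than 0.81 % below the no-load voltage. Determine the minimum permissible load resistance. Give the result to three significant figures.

R_L(min) ≈ 8.42 MΩ

Output resistance R_th = R_top‖R_bot = (220 × 100)/320.0 = 68.75 kΩ.
The fractional drop is R_th/(R_th + R_L); requiring this ≤ 0.00810 gives R_L ≥ R_th(1/0.00810 − 1) = 68.75 × 122.5 = 8.42 MΩ.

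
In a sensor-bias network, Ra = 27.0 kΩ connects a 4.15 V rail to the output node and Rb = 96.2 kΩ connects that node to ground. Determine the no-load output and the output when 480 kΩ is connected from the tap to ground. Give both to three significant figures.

Unloaded: 3.24 V; loaded: 3.10 V

Open-circuit: V = 4.15 × 96.2/(27.0 + 96.2) = 3.24 V.
With the load, Rb becomes Rb‖R_L = 80.14 kΩ, so V = 4.15 × 80.14/107.1 = 3.10 V.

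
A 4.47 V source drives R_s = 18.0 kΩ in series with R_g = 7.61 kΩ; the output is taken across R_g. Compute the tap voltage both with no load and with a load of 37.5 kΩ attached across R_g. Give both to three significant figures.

Unloaded: 1.33 V; loaded: 1.16 V

Open-circuit: V = 4.47 × 7.61/(18.0 + 7.61) = 1.33 V.
With the load, R_g becomes R_g‖R_L = 6.326 kΩ, so V = 4.47 × 6.326/24.33 = 1.16 V.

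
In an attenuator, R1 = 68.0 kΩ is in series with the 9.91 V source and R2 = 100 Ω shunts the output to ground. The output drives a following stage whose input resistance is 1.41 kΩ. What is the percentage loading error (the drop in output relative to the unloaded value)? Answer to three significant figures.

The divider's output (Thévenin) resistance is R1‖R2 = 99.85 Ω.
Fractional drop under load = R_th/(R_th + R_L) = 99.85 / (99.85 + 1410) = 0.06613.
So the output falls by 6.61 %.

6.61 %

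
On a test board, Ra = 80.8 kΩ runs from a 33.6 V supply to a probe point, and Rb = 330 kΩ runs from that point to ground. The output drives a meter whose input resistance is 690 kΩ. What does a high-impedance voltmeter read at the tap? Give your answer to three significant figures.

The load sits in parallel with Rb: Rb‖R_L = (330 × 690) / (330 + 690) = 223.2 kΩ.
V_out = 33.6 × 223.2 / (80.8 + 223.2) = 33.6 × 223.2/304.0 = 24.7 V.

V_out ≈ 24.7 V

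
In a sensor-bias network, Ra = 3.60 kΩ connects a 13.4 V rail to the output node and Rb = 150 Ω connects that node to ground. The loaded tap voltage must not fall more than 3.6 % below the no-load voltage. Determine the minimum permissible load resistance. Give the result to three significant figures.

R_L(min) ≈ 3.86 kΩ

Output resistance R_th = Ra‖Rb = (3600 × 150)/3750 = 144.0 Ω.
The fractional drop is R_th/(R_th + R_L); requiring this ≤ 0.0360 gives R_L ≥ R_th(1/0.0360 − 1) = 144.0 × 26.78 = 3.86 kΩ.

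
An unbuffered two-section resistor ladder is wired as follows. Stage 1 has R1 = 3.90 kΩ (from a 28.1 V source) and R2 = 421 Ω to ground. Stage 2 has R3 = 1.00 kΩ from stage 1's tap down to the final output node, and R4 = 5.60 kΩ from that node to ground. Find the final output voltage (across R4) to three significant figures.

Stage 2 presents R3+R4 = 6600 Ω as a load on stage 1's tap.
Stage 1's lower leg becomes R2‖(R3+R4) = 395.8 Ω, so V_mid = 28.1 × 395.8/4296 = 2.589 V.
Stage 2 is itself unloaded: V_out = V_mid × R4/(R3+R4) = 2.589 × 5600/6600 = 2.20 V.

V_out ≈ 2.20 V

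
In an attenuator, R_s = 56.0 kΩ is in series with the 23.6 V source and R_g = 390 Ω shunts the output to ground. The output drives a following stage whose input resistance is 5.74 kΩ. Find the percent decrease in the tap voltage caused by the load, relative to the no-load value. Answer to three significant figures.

6.32 %

The divider's output (Thévenin) resistance is R_s‖R_g = 387.3 Ω.
Fractional drop under load = R_th/(R_th + R_L) = 387.3 / (387.3 + 5740) = 0.06321.
So the output falls by 6.32 %.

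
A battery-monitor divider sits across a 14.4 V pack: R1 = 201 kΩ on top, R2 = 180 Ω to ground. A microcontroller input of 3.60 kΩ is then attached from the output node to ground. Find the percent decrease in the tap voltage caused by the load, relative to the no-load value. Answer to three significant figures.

4.76 %

The divider's output (Thévenin) resistance is R1‖R2 = 179.8 Ω.
Fractional drop under load = R_th/(R_th + R_L) = 179.8 / (179.8 + 3600) = 0.04758.
So the output falls by 4.76 %.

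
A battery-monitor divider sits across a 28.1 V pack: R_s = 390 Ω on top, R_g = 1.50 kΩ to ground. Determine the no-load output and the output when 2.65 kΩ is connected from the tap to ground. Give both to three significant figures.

Unloaded: 22.3 V; loaded: 20.0 V

Open-circuit: V = 28.1 × 1500/(390 + 1500) = 22.3 V.
With the load, R_g becomes R_g‖R_L = 957.8 Ω, so V = 28.1 × 957.8/1348 = 20.0 V.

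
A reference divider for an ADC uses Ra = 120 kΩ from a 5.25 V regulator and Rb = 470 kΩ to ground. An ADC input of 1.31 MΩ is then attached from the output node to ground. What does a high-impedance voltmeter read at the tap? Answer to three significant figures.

V_out ≈ 3.90 V

The load sits in parallel with Rb: Rb‖R_L = (470 × 1310) / (470 + 1310) = 345.9 kΩ.
V_out = 5.25 × 345.9 / (120 + 345.9) = 5.25 × 345.9/465.9 = 3.90 V.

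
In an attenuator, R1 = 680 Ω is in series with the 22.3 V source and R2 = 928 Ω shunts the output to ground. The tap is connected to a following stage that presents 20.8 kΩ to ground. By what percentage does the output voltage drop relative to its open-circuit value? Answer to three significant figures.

The divider's output (Thévenin) resistance is R1‖R2 = 392.4 Ω.
Fractional drop under load = R_th/(R_th + R_L) = 392.4 / (392.4 + 20800) = 0.01852.
So the output falls by 1.85 %.

1.85 %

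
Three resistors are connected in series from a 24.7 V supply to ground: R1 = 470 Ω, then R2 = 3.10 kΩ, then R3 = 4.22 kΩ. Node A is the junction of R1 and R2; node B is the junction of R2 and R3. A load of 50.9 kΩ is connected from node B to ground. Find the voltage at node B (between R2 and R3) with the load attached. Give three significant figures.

V ≈ 12.9 V

At node B, R3 is in parallel with the load: R3‖R_L = 3897 Ω.
Below node A the resistance is R2 + (R3‖R_L) = 6997 Ω, so V_A = 24.7 × 6997/7467 = 23.15 V.
Then V_B = V_A × (R3‖R_L)/(R2 + R3‖R_L) = 23.15 × 3897/6997 = 12.9 V.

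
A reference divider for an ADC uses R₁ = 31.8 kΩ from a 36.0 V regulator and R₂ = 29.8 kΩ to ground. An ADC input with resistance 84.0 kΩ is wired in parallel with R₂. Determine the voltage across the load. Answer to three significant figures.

The load sits in parallel with R₂: R₂‖R_L = (29.8 × 84.0) / (29.8 + 84.0) = 22.00 kΩ.
V_out = 36.0 × 22.00 / (31.8 + 22.00) = 36.0 × 22.00/53.80 = 14.7 V.

V_out ≈ 14.7 V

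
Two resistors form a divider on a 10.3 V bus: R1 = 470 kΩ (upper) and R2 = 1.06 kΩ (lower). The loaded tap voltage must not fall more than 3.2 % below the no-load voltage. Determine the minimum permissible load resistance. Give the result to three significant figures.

R_L(min) ≈ 32.0 kΩ

Output resistance R_th = R1‖R2 = (470 × 1.06)/471.1 = 1.058 kΩ.
The fractional drop is R_th/(R_th + R_L); requiring this ≤ 0.0320 gives R_L ≥ R_th(1/0.0320 − 1) = 1.058 × 30.25 = 32.0 kΩ.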